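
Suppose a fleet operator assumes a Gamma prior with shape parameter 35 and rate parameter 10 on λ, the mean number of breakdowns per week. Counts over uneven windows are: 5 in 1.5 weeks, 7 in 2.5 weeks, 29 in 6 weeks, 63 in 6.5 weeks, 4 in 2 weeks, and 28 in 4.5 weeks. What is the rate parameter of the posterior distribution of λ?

Total count: 5 + 7 + 29 + 63 + 4 + 28 = 136.
Total exposure: 1.5 + 2.5 + 6 + 6.5 + 2 + 4.5 = 23 weeks.
Gamma(α, β) with Poisson data over total exposure Σt gives posterior Gamma(α+Σx, β+Σt) = Gamma(171, 33).

33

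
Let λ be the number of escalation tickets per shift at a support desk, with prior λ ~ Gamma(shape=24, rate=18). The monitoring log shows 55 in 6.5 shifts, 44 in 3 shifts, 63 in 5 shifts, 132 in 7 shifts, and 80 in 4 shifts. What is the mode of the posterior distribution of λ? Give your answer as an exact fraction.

Total count: 55 + 44 + 63 + 132 + 80 = 374.
Total exposure: 6.5 + 3 + 5 + 7 + 4 = 25.5 shifts.
Gamma(α, β) with Poisson data over total exposure Σt gives posterior Gamma(α+Σx, β+Σt) = Gamma(398, 87/2).
Posterior mode = (α'−1)/β' = 397/(87/2) = 794/87.

794/87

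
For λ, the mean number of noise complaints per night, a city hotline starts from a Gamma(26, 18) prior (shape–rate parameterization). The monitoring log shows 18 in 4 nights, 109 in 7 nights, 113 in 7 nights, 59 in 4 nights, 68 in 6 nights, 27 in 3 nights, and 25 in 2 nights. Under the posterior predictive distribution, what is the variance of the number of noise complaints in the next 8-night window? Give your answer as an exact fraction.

210040/2601

Total count: 18 + 109 + 113 + 59 + 68 + 27 + 25 = 419.
Total exposure: 4 + 7 + 7 + 4 + 6 + 3 + 2 = 33 nights.
Posterior: α' = 26 + 419 = 445, β' = 18 + 33 = 51.
The posterior predictive for a window of length T is Negative Binomial with variance T·α'·(β'+T)/β'² = 8·445·59/2601 = 210040/2601.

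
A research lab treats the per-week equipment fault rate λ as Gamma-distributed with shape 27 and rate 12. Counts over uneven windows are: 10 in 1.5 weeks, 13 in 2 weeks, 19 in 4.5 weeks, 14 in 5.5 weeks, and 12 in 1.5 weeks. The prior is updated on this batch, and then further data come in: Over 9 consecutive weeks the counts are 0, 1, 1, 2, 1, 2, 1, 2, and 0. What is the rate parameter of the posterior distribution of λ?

36

Total count: 10 + 13 + 19 + 14 + 12 = 68.
Total exposure: 1.5 + 2 + 4.5 + 5.5 + 1.5 = 15 weeks.
After the first batch: Gamma(27 + 68, 12 + 15) = Gamma(95, 27).
Total count: 0 + 1 + 1 + 2 + 1 + 2 + 1 + 2 + 0 = 10.
Total exposure: 9 weeks.
After the second batch: Gamma(95 + 10, 27 + 9) = Gamma(105, 36).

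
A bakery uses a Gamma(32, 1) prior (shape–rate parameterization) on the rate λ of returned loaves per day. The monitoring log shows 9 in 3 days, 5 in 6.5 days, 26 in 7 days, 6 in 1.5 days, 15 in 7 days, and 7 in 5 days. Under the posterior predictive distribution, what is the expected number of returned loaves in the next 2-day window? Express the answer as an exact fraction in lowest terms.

Total count: 9 + 5 + 26 + 6 + 15 + 7 = 68.
Total exposure: 3 + 6.5 + 7 + 1.5 + 7 + 5 = 30 days.
Conjugate update: add total count to the shape and total exposure to the rate, giving Gamma(100, 31).
Predictive mean over a 2-day window = T·E[λ|data] = 2·100/31 = 200/31.

200/31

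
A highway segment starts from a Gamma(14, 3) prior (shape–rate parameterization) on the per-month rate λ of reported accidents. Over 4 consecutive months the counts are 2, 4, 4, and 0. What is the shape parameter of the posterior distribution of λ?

24

Total count: 2 + 4 + 4 + 0 = 10.
Total exposure: 4 months.
Conjugate update: add total count to the shape and total exposure to the rate, giving Gamma(24, 7).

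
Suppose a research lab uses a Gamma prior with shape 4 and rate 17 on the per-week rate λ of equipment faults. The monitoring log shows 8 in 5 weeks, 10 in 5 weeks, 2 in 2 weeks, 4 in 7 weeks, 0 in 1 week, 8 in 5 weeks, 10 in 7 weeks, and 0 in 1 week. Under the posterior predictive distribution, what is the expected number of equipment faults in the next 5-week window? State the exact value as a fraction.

Total count: 8 + 10 + 2 + 4 + 0 + 8 + 10 + 0 = 42.
Total exposure: 5 + 5 + 2 + 7 + 1 + 5 + 7 + 1 = 33 weeks.
Posterior: α' = 4 + 42 = 46, β' = 17 + 33 = 50.
Predictive mean over a 5-week window = T·E[λ|data] = 5·46/50 = 23/5.

23/5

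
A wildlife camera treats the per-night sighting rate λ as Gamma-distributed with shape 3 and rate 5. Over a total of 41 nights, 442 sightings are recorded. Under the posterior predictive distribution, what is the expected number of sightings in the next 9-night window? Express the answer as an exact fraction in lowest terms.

Total count 442 over total exposure 41 nights.
Gamma(α, β) with Poisson data over total exposure Σt gives posterior Gamma(α+Σx, β+Σt) = Gamma(445, 46).
Predictive mean over a 9-night window = T·E[λ|data] = 9·445/46 = 4005/46.

4005/46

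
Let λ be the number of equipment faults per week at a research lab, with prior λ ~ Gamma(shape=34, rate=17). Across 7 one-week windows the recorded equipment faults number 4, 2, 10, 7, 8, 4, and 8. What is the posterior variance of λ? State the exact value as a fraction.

77/576

Total count: 4 + 2 + 10 + 7 + 8 + 4 + 8 = 43.
Total exposure: 7 weeks.
The Gamma prior is conjugate for the Poisson rate, so λ | data ~ Gamma(34+43, 17+7) = Gamma(77, 24).
Posterior variance = α'/β'² = 77/576.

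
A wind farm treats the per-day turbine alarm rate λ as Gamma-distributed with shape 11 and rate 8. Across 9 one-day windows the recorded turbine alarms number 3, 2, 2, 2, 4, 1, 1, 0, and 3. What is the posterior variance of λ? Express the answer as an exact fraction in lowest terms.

29/289

Total count: 3 + 2 + 2 + 2 + 4 + 1 + 1 + 0 + 3 = 18.
Total exposure: 9 days.
Posterior: α' = 11 + 18 = 29, β' = 8 + 9 = 17.
Posterior variance = α'/β'² = 29/289.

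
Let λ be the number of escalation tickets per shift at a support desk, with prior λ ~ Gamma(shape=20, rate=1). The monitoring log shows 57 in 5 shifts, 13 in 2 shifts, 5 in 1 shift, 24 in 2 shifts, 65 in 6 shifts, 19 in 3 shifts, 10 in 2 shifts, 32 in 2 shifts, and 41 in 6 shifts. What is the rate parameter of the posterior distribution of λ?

30

Total count: 57 + 13 + 5 + 24 + 65 + 19 + 10 + 32 + 41 = 266.
Total exposure: 5 + 2 + 1 + 2 + 6 + 3 + 2 + 2 + 6 = 29 shifts.
Posterior: α' = 20 + 266 = 286, β' = 1 + 29 = 30.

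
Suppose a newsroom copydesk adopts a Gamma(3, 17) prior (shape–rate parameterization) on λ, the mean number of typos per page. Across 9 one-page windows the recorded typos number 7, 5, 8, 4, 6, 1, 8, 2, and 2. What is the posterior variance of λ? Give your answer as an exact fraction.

Total count: 7 + 5 + 8 + 4 + 6 + 1 + 8 + 2 + 2 = 43.
Total exposure: 9 pages.
Gamma(α, β) with Poisson data over total exposure Σt gives posterior Gamma(α+Σx, β+Σt) = Gamma(46, 26).
Posterior variance = α'/β'² = 46/676 = 23/338.

23/338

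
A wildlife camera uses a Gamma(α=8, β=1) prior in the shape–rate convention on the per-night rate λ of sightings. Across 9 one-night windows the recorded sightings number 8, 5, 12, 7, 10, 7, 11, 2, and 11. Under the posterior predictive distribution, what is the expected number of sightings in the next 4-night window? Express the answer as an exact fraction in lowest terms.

162/5

Total count: 8 + 5 + 12 + 7 + 10 + 7 + 11 + 2 + 11 = 73.
Total exposure: 9 nights.
By Gamma–Poisson conjugacy, the posterior is Gamma(α + Σx, β + Σt) = Gamma(8 + 73, 1 + 9) = Gamma(81, 10).
Predictive mean over a 4-night window = T·E[λ|data] = 4·81/10 = 162/5.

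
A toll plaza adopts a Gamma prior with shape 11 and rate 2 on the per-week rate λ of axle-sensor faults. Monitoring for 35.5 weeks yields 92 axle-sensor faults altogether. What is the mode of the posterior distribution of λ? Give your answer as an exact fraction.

Total count 92 over total exposure 35.5 weeks.
Gamma(α, β) with Poisson data over total exposure Σt gives posterior Gamma(α+Σx, β+Σt) = Gamma(103, 75/2).
Posterior mode = (α'−1)/β' = 102/(75/2) = 68/25.

68/25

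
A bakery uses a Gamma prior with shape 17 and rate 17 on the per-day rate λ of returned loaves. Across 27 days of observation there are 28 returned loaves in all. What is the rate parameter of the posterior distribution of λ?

44

Total count 28 over total exposure 27 days.
By Gamma–Poisson conjugacy, the posterior is Gamma(α + Σx, β + Σt) = Gamma(17 + 28, 17 + 27) = Gamma(45, 44).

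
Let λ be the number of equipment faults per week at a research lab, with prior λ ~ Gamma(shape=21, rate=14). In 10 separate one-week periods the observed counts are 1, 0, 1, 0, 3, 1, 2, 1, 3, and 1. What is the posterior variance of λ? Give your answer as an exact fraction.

Total count: 1 + 0 + 1 + 0 + 3 + 1 + 2 + 1 + 3 + 1 = 13.
Total exposure: 10 weeks.
The Gamma prior is conjugate for the Poisson rate, so λ | data ~ Gamma(21+13, 14+10) = Gamma(34, 24).
Posterior variance = α'/β'² = 34/576 = 17/288.

17/288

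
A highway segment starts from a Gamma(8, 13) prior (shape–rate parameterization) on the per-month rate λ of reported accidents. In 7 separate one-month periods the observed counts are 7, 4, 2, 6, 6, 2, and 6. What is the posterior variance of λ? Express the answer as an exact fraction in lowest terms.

41/400

Total count: 7 + 4 + 2 + 6 + 6 + 2 + 6 = 33.
Total exposure: 7 months.
Gamma(α, β) with Poisson data over total exposure Σt gives posterior Gamma(α+Σx, β+Σt) = Gamma(41, 20).
Posterior variance = α'/β'² = 41/400.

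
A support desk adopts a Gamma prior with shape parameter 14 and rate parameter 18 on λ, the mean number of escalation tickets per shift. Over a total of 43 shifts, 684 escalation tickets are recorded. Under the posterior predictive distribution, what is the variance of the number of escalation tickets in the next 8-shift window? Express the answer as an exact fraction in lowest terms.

Total count 684 over total exposure 43 shifts.
The Gamma prior is conjugate for the Poisson rate, so λ | data ~ Gamma(14+684, 18+43) = Gamma(698, 61).
The posterior predictive for a window of length T is Negative Binomial with variance T·α'·(β'+T)/β'² = 8·698·69/3721 = 385296/3721.

385296/3721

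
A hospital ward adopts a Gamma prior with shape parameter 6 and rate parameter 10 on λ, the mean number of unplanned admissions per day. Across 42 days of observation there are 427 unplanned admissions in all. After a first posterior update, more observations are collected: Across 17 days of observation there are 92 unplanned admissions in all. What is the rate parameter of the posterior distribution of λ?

69

Total count 427 over total exposure 42 days.
After the first batch: Gamma(6 + 427, 10 + 42) = Gamma(433, 52).
Total count 92 over total exposure 17 days.
After the second batch: Gamma(433 + 92, 52 + 17) = Gamma(525, 69).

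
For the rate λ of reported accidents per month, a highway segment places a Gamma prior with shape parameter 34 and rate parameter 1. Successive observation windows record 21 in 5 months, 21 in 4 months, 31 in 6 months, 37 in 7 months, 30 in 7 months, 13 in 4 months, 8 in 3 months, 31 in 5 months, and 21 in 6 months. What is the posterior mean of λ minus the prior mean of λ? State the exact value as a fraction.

Total count: 21 + 21 + 31 + 37 + 30 + 13 + 8 + 31 + 21 = 213.
Total exposure: 5 + 4 + 6 + 7 + 7 + 4 + 3 + 5 + 6 = 47 months.
The Gamma prior is conjugate for the Poisson rate, so λ | data ~ Gamma(34+213, 1+47) = Gamma(247, 48).
Posterior mean = 247/48 = 247/48; prior mean = 34/1 = 34. Difference = 247/48 − 34 = -1385/48.

-1385/48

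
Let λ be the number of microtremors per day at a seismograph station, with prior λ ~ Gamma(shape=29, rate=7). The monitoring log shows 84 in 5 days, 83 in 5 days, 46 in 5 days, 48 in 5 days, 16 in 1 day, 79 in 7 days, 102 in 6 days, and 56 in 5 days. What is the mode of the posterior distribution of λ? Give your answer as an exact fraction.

271/23

Total count: 84 + 83 + 46 + 48 + 16 + 79 + 102 + 56 = 514.
Total exposure: 5 + 5 + 5 + 5 + 1 + 7 + 6 + 5 = 39 days.
Conjugate update: add total count to the shape and total exposure to the rate, giving Gamma(543, 46).
Posterior mode = (α'−1)/β' = 542/46 = 271/23.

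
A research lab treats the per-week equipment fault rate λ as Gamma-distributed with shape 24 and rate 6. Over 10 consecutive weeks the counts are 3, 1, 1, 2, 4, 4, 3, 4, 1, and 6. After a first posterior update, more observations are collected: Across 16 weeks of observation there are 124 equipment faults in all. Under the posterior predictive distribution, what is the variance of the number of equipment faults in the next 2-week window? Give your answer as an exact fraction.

3009/256

Total count: 3 + 1 + 1 + 2 + 4 + 4 + 3 + 4 + 1 + 6 = 29.
Total exposure: 10 weeks.
After the first batch: Gamma(24 + 29, 6 + 10) = Gamma(53, 16).
Total count 124 over total exposure 16 weeks.
After the second batch: Gamma(53 + 124, 16 + 16) = Gamma(177, 32).
The posterior predictive for a window of length T is Negative Binomial with variance T·α'·(β'+T)/β'² = 2·177·34/1024 = 3009/256.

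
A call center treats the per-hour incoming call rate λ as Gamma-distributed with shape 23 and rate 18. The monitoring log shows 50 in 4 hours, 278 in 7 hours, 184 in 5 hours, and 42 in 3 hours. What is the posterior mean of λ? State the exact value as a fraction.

577/37

Total count: 50 + 278 + 184 + 42 = 554.
Total exposure: 4 + 7 + 5 + 3 = 19 hours.
Gamma(α, β) with Poisson data over total exposure Σt gives posterior Gamma(α+Σx, β+Σt) = Gamma(577, 37).
Posterior mean = α'/β' = 577/37.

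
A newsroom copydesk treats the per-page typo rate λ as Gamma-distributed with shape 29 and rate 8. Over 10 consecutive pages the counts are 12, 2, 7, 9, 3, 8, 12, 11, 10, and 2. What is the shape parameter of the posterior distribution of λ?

105

Total count: 12 + 2 + 7 + 9 + 3 + 8 + 12 + 11 + 10 + 2 = 76.
Total exposure: 10 pages.
Posterior: α' = 29 + 76 = 105, β' = 8 + 10 = 18.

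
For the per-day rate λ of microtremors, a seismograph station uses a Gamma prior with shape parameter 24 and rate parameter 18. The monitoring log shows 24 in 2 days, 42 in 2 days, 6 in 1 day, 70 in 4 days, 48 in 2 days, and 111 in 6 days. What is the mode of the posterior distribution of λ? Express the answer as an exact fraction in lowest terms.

324/35

Total count: 24 + 42 + 6 + 70 + 48 + 111 = 301.
Total exposure: 2 + 2 + 1 + 4 + 2 + 6 = 17 days.
By Gamma–Poisson conjugacy, the posterior is Gamma(α + Σx, β + Σt) = Gamma(24 + 301, 18 + 17) = Gamma(325, 35).
Posterior mode = (α'−1)/β' = 324/35.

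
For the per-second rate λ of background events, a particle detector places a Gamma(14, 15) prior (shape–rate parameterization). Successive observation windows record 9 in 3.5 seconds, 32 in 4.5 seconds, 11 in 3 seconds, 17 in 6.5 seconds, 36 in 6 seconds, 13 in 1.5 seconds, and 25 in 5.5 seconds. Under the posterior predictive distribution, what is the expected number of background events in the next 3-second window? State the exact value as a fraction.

Total count: 9 + 32 + 11 + 17 + 36 + 13 + 25 = 143.
Total exposure: 3.5 + 4.5 + 3 + 6.5 + 6 + 1.5 + 5.5 = 30.5 seconds.
By Gamma–Poisson conjugacy, the posterior is Gamma(α + Σx, β + Σt) = Gamma(14 + 143, 15 + 30.5) = Gamma(157, 91/2).
Predictive mean over a 3-second window = T·E[λ|data] = 3·157/(91/2) = 942/91.

942/91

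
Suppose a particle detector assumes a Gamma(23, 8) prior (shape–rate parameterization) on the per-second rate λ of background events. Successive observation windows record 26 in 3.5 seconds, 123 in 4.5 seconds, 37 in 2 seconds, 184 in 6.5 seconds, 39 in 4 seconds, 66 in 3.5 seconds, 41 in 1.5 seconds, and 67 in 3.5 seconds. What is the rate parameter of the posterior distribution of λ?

37

Total count: 26 + 123 + 37 + 184 + 39 + 66 + 41 + 67 = 583.
Total exposure: 3.5 + 4.5 + 2 + 6.5 + 4 + 3.5 + 1.5 + 3.5 = 29 seconds.
Conjugate update: add total count to the shape and total exposure to the rate, giving Gamma(606, 37).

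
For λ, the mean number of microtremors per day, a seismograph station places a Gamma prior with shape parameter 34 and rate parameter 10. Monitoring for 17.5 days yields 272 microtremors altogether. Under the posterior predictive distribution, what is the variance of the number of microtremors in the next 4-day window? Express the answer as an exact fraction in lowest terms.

Total count 272 over total exposure 17.5 days.
The Gamma prior is conjugate for the Poisson rate, so λ | data ~ Gamma(34+272, 10+17.5) = Gamma(306, 55/2).
The posterior predictive for a window of length T is Negative Binomial with variance T·α'·(β'+T)/β'² = 4·306·(63/2)/(3025/4) = 154224/3025.

154224/3025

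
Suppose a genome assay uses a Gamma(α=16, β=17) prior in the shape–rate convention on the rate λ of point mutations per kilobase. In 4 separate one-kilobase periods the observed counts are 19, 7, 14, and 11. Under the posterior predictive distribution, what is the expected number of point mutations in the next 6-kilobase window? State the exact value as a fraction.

134/7

Total count: 19 + 7 + 14 + 11 = 51.
Total exposure: 4 kilobases.
Conjugate update: add total count to the shape and total exposure to the rate, giving Gamma(67, 21).
Predictive mean over a 6-kilobase window = T·E[λ|data] = 6·67/21 = 134/7.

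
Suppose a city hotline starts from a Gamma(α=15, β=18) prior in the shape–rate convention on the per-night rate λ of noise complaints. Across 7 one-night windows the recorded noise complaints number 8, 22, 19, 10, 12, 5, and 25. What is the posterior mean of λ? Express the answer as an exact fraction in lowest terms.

116/25

Total count: 8 + 22 + 19 + 10 + 12 + 5 + 25 = 101.
Total exposure: 7 nights.
Gamma(α, β) with Poisson data over total exposure Σt gives posterior Gamma(α+Σx, β+Σt) = Gamma(116, 25).
Posterior mean = α'/β' = 116/25.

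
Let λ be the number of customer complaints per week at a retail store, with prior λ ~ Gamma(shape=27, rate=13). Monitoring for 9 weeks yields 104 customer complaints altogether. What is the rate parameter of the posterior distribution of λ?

Total count 104 over total exposure 9 weeks.
By Gamma–Poisson conjugacy, the posterior is Gamma(α + Σx, β + Σt) = Gamma(27 + 104, 13 + 9) = Gamma(131, 22).

22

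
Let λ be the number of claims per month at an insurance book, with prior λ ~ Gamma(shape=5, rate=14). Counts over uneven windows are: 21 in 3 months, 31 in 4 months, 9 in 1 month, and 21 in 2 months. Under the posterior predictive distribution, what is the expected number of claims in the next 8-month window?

Total count: 21 + 31 + 9 + 21 = 82.
Total exposure: 3 + 4 + 1 + 2 = 10 months.
Posterior: α' = 5 + 82 = 87, β' = 14 + 10 = 24.
Predictive mean over an 8-month window = T·E[λ|data] = 8·87/24 = 29.

29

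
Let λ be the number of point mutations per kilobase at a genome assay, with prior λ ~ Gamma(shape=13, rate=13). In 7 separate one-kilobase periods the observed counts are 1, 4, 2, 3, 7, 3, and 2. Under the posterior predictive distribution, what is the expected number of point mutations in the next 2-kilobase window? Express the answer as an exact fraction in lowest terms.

7/2

Total count: 1 + 4 + 2 + 3 + 7 + 3 + 2 = 22.
Total exposure: 7 kilobases.
The Gamma prior is conjugate for the Poisson rate, so λ | data ~ Gamma(13+22, 13+7) = Gamma(35, 20).
Predictive mean over a 2-kilobase window = T·E[λ|data] = 2·35/20 = 7/2.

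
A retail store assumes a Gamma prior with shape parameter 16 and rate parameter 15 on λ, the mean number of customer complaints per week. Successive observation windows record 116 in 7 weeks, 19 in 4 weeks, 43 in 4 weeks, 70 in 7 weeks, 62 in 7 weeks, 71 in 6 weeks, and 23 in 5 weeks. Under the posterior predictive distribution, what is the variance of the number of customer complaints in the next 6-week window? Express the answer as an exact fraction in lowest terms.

30744/605

Total count: 116 + 19 + 43 + 70 + 62 + 71 + 23 = 404.
Total exposure: 7 + 4 + 4 + 7 + 7 + 6 + 5 = 40 weeks.
Gamma(α, β) with Poisson data over total exposure Σt gives posterior Gamma(α+Σx, β+Σt) = Gamma(420, 55).
The posterior predictive for a window of length T is Negative Binomial with variance T·α'·(β'+T)/β'² = 6·420·61/3025 = 30744/605.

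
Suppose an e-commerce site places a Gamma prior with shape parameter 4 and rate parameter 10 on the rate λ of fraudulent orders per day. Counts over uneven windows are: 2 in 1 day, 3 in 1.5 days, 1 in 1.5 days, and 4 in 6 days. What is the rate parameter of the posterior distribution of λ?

20

Total count: 2 + 3 + 1 + 4 = 10.
Total exposure: 1 + 1.5 + 1.5 + 6 = 10 days.
Posterior: α' = 4 + 10 = 14, β' = 10 + 10 = 20.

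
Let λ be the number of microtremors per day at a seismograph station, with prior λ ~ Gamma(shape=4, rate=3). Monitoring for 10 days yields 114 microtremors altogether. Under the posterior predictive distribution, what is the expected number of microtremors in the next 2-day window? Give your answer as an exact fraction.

Total count 114 over total exposure 10 days.
By Gamma–Poisson conjugacy, the posterior is Gamma(α + Σx, β + Σt) = Gamma(4 + 114, 3 + 10) = Gamma(118, 13).
Predictive mean over a 2-day window = T·E[λ|data] = 2·118/13 = 236/13.

236/13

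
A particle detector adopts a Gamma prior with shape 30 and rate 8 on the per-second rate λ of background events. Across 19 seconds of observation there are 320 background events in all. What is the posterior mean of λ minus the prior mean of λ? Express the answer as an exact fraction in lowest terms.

Total count 320 over total exposure 19 seconds.
Posterior: α' = 30 + 320 = 350, β' = 8 + 19 = 27.
Posterior mean = 350/27 = 350/27; prior mean = 30/8 = 15/4. Difference = 350/27 − 15/4 = 995/108.

995/108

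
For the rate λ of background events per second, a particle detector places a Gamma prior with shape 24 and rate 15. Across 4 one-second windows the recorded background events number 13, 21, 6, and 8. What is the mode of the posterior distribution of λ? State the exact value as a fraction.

Total count: 13 + 21 + 6 + 8 = 48.
Total exposure: 4 seconds.
Posterior: α' = 24 + 48 = 72, β' = 15 + 4 = 19.
Posterior mode = (α'−1)/β' = 71/19.

71/19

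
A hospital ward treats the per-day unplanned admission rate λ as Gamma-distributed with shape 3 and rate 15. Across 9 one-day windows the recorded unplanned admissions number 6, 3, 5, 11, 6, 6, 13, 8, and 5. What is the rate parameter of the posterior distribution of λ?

Total count: 6 + 3 + 5 + 11 + 6 + 6 + 13 + 8 + 5 = 63.
Total exposure: 9 days.
Conjugate update: add total count to the shape and total exposure to the rate, giving Gamma(66, 24).

24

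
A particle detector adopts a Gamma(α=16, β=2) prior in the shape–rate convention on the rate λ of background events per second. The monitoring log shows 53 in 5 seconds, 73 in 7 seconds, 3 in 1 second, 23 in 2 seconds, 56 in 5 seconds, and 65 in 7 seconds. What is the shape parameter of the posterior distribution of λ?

Total count: 53 + 73 + 3 + 23 + 56 + 65 = 273.
Total exposure: 5 + 7 + 1 + 2 + 5 + 7 = 27 seconds.
Conjugate update: add total count to the shape and total exposure to the rate, giving Gamma(289, 29).

289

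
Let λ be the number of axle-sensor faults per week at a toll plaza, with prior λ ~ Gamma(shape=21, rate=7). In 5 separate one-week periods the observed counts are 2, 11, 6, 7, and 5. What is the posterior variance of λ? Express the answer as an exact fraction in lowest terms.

Total count: 2 + 11 + 6 + 7 + 5 = 31.
Total exposure: 5 weeks.
The Gamma prior is conjugate for the Poisson rate, so λ | data ~ Gamma(21+31, 7+5) = Gamma(52, 12).
Posterior variance = α'/β'² = 52/144 = 13/36.

13/36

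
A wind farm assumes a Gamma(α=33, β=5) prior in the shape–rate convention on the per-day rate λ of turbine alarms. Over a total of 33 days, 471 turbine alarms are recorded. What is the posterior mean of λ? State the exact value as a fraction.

Total count 471 over total exposure 33 days.
Gamma(α, β) with Poisson data over total exposure Σt gives posterior Gamma(α+Σx, β+Σt) = Gamma(504, 38).
Posterior mean = α'/β' = 504/38 = 252/19.

252/19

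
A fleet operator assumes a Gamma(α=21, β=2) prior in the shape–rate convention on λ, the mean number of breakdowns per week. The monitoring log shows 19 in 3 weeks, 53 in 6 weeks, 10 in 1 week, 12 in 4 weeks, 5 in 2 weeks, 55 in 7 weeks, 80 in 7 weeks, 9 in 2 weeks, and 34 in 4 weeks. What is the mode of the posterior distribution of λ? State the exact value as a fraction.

297/38

Total count: 19 + 53 + 10 + 12 + 5 + 55 + 80 + 9 + 34 = 277.
Total exposure: 3 + 6 + 1 + 4 + 2 + 7 + 7 + 2 + 4 = 36 weeks.
Posterior: α' = 21 + 277 = 298, β' = 2 + 36 = 38.
Posterior mode = (α'−1)/β' = 297/38.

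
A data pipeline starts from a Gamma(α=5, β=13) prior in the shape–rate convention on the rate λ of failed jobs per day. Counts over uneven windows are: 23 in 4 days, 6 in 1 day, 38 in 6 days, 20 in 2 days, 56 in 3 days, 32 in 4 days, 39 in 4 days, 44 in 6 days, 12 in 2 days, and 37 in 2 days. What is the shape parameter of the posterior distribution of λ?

312

Total count: 23 + 6 + 38 + 20 + 56 + 32 + 39 + 44 + 12 + 37 = 307.
Total exposure: 4 + 1 + 6 + 2 + 3 + 4 + 4 + 6 + 2 + 2 = 34 days.
Gamma(α, β) with Poisson data over total exposure Σt gives posterior Gamma(α+Σx, β+Σt) = Gamma(312, 47).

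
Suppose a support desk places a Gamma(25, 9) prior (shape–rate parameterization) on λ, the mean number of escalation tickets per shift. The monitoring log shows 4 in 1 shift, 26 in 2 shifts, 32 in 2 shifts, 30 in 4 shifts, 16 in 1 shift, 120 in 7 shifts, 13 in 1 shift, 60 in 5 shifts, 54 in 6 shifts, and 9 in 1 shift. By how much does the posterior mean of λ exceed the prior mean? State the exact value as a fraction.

Total count: 4 + 26 + 32 + 30 + 16 + 120 + 13 + 60 + 54 + 9 = 364.
Total exposure: 1 + 2 + 2 + 4 + 1 + 7 + 1 + 5 + 6 + 1 = 30 shifts.
Posterior: α' = 25 + 364 = 389, β' = 9 + 30 = 39.
Posterior mean = 389/39 = 389/39; prior mean = 25/9 = 25/9. Difference = 389/39 − 25/9 = 842/117.

842/117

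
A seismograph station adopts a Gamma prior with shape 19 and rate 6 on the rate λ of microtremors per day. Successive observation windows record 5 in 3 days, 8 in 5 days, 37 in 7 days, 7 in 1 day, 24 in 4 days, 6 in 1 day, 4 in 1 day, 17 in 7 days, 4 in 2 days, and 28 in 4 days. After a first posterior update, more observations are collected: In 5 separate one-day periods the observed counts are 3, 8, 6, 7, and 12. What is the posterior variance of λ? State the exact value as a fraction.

195/2116

Total count: 5 + 8 + 37 + 7 + 24 + 6 + 4 + 17 + 4 + 28 = 140.
Total exposure: 3 + 5 + 7 + 1 + 4 + 1 + 1 + 7 + 2 + 4 = 35 days.
After the first batch: Gamma(19 + 140, 6 + 35) = Gamma(159, 41).
Total count: 3 + 8 + 6 + 7 + 12 = 36.
Total exposure: 5 days.
After the second batch: Gamma(159 + 36, 41 + 5) = Gamma(195, 46).
Posterior variance = α'/β'² = 195/2116.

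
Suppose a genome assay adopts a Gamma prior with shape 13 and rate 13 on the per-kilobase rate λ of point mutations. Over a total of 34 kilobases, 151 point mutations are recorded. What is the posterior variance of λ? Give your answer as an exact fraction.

Total count 151 over total exposure 34 kilobases.
Gamma(α, β) with Poisson data over total exposure Σt gives posterior Gamma(α+Σx, β+Σt) = Gamma(164, 47).
Posterior variance = α'/β'² = 164/2209.

164/2209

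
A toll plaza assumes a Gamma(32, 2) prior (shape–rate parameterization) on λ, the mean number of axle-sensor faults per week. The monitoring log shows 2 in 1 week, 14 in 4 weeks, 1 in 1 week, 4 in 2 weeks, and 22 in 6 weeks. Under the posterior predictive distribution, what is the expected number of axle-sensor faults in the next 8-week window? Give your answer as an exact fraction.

75/2

Total count: 2 + 14 + 1 + 4 + 22 = 43.
Total exposure: 1 + 4 + 1 + 2 + 6 = 14 weeks.
Posterior: α' = 32 + 43 = 75, β' = 2 + 14 = 16.
Predictive mean over an 8-week window = T·E[λ|data] = 8·75/16 = 75/2.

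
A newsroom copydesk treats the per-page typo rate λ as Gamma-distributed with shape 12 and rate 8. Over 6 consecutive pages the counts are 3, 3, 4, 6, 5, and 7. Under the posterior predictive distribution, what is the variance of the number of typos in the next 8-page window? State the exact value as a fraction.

Total count: 3 + 3 + 4 + 6 + 5 + 7 = 28.
Total exposure: 6 pages.
Gamma(α, β) with Poisson data over total exposure Σt gives posterior Gamma(α+Σx, β+Σt) = Gamma(40, 14).
The posterior predictive for a window of length T is Negative Binomial with variance T·α'·(β'+T)/β'² = 8·40·22/196 = 1760/49.

1760/49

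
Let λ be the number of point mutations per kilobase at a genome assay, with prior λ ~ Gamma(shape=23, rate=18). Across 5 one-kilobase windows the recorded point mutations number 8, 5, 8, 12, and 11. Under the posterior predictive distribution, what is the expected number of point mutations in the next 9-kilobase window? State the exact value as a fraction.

603/23

Total count: 8 + 5 + 8 + 12 + 11 = 44.
Total exposure: 5 kilobases.
Gamma(α, β) with Poisson data over total exposure Σt gives posterior Gamma(α+Σx, β+Σt) = Gamma(67, 23).
Predictive mean over a 9-kilobase window = T·E[λ|data] = 9·67/23 = 603/23.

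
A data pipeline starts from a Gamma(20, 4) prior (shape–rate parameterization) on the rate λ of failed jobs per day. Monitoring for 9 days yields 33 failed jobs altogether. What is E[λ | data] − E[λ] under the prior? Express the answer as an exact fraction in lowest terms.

-12/13

Total count 33 over total exposure 9 days.
By Gamma–Poisson conjugacy, the posterior is Gamma(α + Σx, β + Σt) = Gamma(20 + 33, 4 + 9) = Gamma(53, 13).
Posterior mean = 53/13 = 53/13; prior mean = 20/4 = 5. Difference = 53/13 − 5 = -12/13.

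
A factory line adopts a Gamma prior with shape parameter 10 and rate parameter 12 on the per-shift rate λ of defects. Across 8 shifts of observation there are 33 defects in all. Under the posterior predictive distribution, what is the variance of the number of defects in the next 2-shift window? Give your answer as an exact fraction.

Total count 33 over total exposure 8 shifts.
Posterior: α' = 10 + 33 = 43, β' = 12 + 8 = 20.
The posterior predictive for a window of length T is Negative Binomial with variance T·α'·(β'+T)/β'² = 2·43·22/400 = 473/100.

473/100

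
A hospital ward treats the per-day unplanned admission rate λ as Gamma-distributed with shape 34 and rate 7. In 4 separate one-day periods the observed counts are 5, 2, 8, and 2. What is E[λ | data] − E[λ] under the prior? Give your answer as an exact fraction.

-17/77

Total count: 5 + 2 + 8 + 2 = 17.
Total exposure: 4 days.
Posterior: α' = 34 + 17 = 51, β' = 7 + 4 = 11.
Posterior mean = 51/11 = 51/11; prior mean = 34/7 = 34/7. Difference = 51/11 − 34/7 = -17/77.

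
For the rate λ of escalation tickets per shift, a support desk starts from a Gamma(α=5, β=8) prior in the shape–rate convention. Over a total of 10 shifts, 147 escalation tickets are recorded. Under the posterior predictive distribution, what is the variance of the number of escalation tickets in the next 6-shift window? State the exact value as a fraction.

608/9

Total count 147 over total exposure 10 shifts.
By Gamma–Poisson conjugacy, the posterior is Gamma(α + Σx, β + Σt) = Gamma(5 + 147, 8 + 10) = Gamma(152, 18).
The posterior predictive for a window of length T is Negative Binomial with variance T·α'·(β'+T)/β'² = 6·152·24/324 = 608/9.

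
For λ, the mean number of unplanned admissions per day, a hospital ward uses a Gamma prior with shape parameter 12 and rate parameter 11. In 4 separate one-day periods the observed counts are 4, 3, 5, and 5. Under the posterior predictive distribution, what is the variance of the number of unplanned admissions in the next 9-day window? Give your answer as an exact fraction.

696/25

Total count: 4 + 3 + 5 + 5 = 17.
Total exposure: 4 days.
By Gamma–Poisson conjugacy, the posterior is Gamma(α + Σx, β + Σt) = Gamma(12 + 17, 11 + 4) = Gamma(29, 15).
The posterior predictive for a window of length T is Negative Binomial with variance T·α'·(β'+T)/β'² = 9·29·24/225 = 696/25.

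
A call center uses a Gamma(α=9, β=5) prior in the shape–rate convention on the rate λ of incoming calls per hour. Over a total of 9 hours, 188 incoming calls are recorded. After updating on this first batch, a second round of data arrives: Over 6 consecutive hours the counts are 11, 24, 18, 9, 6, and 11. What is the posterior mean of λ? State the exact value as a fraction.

69/5

Total count 188 over total exposure 9 hours.
After the first batch: Gamma(9 + 188, 5 + 9) = Gamma(197, 14).
Total count: 11 + 24 + 18 + 9 + 6 + 11 = 79.
Total exposure: 6 hours.
After the second batch: Gamma(197 + 79, 14 + 6) = Gamma(276, 20).
Posterior mean = α'/β' = 276/20 = 69/5.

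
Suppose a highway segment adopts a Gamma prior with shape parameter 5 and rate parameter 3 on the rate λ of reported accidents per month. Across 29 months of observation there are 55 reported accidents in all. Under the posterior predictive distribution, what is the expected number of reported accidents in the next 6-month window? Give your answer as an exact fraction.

Total count 55 over total exposure 29 months.
The Gamma prior is conjugate for the Poisson rate, so λ | data ~ Gamma(5+55, 3+29) = Gamma(60, 32).
Predictive mean over a 6-month window = T·E[λ|data] = 6·60/32 = 45/4.

45/4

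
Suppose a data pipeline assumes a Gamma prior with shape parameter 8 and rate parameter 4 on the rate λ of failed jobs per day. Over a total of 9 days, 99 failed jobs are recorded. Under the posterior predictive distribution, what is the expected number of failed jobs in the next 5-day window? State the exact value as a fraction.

Total count 99 over total exposure 9 days.
Conjugate update: add total count to the shape and total exposure to the rate, giving Gamma(107, 13).
Predictive mean over a 5-day window = T·E[λ|data] = 5·107/13 = 535/13.

535/13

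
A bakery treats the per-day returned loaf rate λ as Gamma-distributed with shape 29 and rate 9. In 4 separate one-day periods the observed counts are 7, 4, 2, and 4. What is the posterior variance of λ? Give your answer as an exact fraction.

Total count: 7 + 4 + 2 + 4 = 17.
Total exposure: 4 days.
By Gamma–Poisson conjugacy, the posterior is Gamma(α + Σx, β + Σt) = Gamma(29 + 17, 9 + 4) = Gamma(46, 13).
Posterior variance = α'/β'² = 46/169.

46/169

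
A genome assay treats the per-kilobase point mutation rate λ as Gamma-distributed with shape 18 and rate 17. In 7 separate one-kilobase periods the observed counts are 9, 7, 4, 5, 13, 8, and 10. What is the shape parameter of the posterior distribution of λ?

Total count: 9 + 7 + 4 + 5 + 13 + 8 + 10 = 56.
Total exposure: 7 kilobases.
By Gamma–Poisson conjugacy, the posterior is Gamma(α + Σx, β + Σt) = Gamma(18 + 56, 17 + 7) = Gamma(74, 24).

74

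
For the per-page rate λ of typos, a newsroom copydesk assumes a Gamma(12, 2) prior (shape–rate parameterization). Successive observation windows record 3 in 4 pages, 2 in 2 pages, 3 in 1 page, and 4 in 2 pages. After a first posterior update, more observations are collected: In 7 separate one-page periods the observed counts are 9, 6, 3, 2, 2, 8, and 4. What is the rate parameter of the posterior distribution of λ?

Total count: 3 + 2 + 3 + 4 = 12.
Total exposure: 4 + 2 + 1 + 2 = 9 pages.
After the first batch: Gamma(12 + 12, 2 + 9) = Gamma(24, 11).
Total count: 9 + 6 + 3 + 2 + 2 + 8 + 4 = 34.
Total exposure: 7 pages.
After the second batch: Gamma(24 + 34, 11 + 7) = Gamma(58, 18).

18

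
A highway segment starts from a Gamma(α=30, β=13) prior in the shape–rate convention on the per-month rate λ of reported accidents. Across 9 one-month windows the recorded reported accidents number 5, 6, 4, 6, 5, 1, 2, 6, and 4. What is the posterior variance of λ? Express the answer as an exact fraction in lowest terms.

69/484

Total count: 5 + 6 + 4 + 6 + 5 + 1 + 2 + 6 + 4 = 39.
Total exposure: 9 months.
By Gamma–Poisson conjugacy, the posterior is Gamma(α + Σx, β + Σt) = Gamma(30 + 39, 13 + 9) = Gamma(69, 22).
Posterior variance = α'/β'² = 69/484.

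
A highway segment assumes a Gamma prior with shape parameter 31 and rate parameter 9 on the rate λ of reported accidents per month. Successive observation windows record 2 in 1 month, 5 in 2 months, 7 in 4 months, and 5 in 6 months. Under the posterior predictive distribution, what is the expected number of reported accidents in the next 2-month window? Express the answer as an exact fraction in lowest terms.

Total count: 2 + 5 + 7 + 5 = 19.
Total exposure: 1 + 2 + 4 + 6 = 13 months.
The Gamma prior is conjugate for the Poisson rate, so λ | data ~ Gamma(31+19, 9+13) = Gamma(50, 22).
Predictive mean over a 2-month window = T·E[λ|data] = 2·50/22 = 50/11.

50/11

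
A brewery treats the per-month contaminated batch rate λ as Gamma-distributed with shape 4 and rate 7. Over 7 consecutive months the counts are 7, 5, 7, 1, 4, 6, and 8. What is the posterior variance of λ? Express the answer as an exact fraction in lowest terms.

Total count: 7 + 5 + 7 + 1 + 4 + 6 + 8 = 38.
Total exposure: 7 months.
Gamma(α, β) with Poisson data over total exposure Σt gives posterior Gamma(α+Σx, β+Σt) = Gamma(42, 14).
Posterior variance = α'/β'² = 42/196 = 3/14.

3/14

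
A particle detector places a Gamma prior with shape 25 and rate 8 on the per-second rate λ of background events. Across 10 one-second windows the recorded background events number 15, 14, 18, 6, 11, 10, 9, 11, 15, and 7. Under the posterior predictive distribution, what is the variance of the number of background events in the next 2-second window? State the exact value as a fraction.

470/27

Total count: 15 + 14 + 18 + 6 + 11 + 10 + 9 + 11 + 15 + 7 = 116.
Total exposure: 10 seconds.
The Gamma prior is conjugate for the Poisson rate, so λ | data ~ Gamma(25+116, 8+10) = Gamma(141, 18).
The posterior predictive for a window of length T is Negative Binomial with variance T·α'·(β'+T)/β'² = 2·141·20/324 = 470/27.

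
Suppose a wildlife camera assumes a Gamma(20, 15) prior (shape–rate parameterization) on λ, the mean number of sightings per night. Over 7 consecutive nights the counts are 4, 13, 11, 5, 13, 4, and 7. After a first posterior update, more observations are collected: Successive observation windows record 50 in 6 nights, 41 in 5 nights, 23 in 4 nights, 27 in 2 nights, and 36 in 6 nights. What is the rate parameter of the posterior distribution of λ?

45

Total count: 4 + 13 + 11 + 5 + 13 + 4 + 7 = 57.
Total exposure: 7 nights.
After the first batch: Gamma(20 + 57, 15 + 7) = Gamma(77, 22).
Total count: 50 + 41 + 23 + 27 + 36 = 177.
Total exposure: 6 + 5 + 4 + 2 + 6 = 23 nights.
After the second batch: Gamma(77 + 177, 22 + 23) = Gamma(254, 45).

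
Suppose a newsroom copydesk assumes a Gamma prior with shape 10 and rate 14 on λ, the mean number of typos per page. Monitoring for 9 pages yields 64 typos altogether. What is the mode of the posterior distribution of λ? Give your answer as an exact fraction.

73/23

Total count 64 over total exposure 9 pages.
By Gamma–Poisson conjugacy, the posterior is Gamma(α + Σx, β + Σt) = Gamma(10 + 64, 14 + 9) = Gamma(74, 23).
Posterior mode = (α'−1)/β' = 73/23.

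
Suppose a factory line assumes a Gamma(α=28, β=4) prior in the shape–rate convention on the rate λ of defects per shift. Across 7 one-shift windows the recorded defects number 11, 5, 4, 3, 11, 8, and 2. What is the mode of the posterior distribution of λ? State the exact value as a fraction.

71/11

Total count: 11 + 5 + 4 + 3 + 11 + 8 + 2 = 44.
Total exposure: 7 shifts.
The Gamma prior is conjugate for the Poisson rate, so λ | data ~ Gamma(28+44, 4+7) = Gamma(72, 11).
Posterior mode = (α'−1)/β' = 71/11.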